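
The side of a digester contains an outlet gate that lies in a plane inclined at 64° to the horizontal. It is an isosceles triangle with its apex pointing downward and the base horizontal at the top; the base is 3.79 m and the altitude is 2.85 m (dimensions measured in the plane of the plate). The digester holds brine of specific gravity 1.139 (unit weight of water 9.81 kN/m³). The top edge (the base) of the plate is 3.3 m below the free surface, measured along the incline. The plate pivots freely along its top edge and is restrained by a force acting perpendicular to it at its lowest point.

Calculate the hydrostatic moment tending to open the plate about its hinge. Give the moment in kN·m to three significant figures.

γ = 1.139 × 9.81 = 11.17359 kN/m³.
Let θ = 64° be the plate's angle to the horizontal; measure y along the incline from where the plane meets the free surface. Vertical depth h = y·sinθ with sinθ = 0.898794.
With the apex down, the centroid sits h/3 = 2.85/3 = 0.95 m below the base (the top edge), so y_c = 3.3 + 0.95 = 4.25 m and h_c = 4.25 × 0.898794 = 3.81987 m.
A = ½ × 3.79 × 2.85 = 5.40075 m².
Resultant F = γ·h_c·A = 11.17359 × 3.81987 × 5.40075 = 230.513 kN.
I_c = b·h³/36 = 3.79 × 2.85³/36 = 2.43709 m⁴.
Centre of pressure: y_p = y_c + I_c/(y_c·A) = 4.25 + 2.43709/(4.25 × 5.40075) = 4.25 + 0.106177 = 4.35618 m along the plane.
The resultant acts 0.95 + 0.106177 = 1.05618 m (along the plate) below the hinge at the top edge, so the moment about the hinge is M = F × 1.05618 = 230.513 × 1.05618 = 243.463 kN·m.

M ≈ 243 kN·m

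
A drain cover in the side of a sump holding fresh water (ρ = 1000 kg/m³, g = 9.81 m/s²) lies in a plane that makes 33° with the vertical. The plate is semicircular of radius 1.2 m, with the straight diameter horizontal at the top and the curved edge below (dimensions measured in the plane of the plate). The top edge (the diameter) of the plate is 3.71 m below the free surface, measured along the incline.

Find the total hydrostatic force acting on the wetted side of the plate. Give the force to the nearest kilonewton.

γ = ρg = 1000 × 9.81 = 9810 N/m³ = 9.81 kN/m³.
The plate makes 33° with the vertical, i.e. θ = 90° − 33° = 57° to the horizontal. Measuring y along the incline from the free-surface line, vertical depth h = y·sinθ with sinθ = 0.838671.
The centroid of a semicircle lies 4r/(3π) = 0.509296 m from the diameter, here below the top edge, so y_c = 3.71 + 0.509296 = 4.2193 m and h_c = 4.2193 × 0.838671 = 3.5386 m.
A = πr²/2 = π × 1.2²/2 = 2.26195 m².
Resultant F = γ·h_c·A = 9.81 × 3.5386 × 2.26195 = 78.5206 kN.

F ≈ 79 kN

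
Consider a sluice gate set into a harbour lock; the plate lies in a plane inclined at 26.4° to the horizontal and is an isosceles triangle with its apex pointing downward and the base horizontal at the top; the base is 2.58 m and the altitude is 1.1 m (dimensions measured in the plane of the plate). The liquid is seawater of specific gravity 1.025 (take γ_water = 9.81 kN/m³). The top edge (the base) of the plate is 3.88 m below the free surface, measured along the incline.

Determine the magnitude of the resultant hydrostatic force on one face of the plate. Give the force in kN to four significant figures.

F ≈ 26.94 kN

γ = 1.025 × 9.81 = 10.05525 kN/m³.
Let θ = 26.4° be the plate's angle to the horizontal; measure y along the incline from where the plane meets the free surface. Vertical depth h = y·sinθ with sinθ = 0.444635.
With the apex down, the centroid sits h/3 = 1.1/3 = 0.366667 m below the base (the top edge), so y_c = 3.88 + 0.366667 = 4.24667 m and h_c = 4.24667 × 0.444635 = 1.88822 m.
A = ½ × 2.58 × 1.1 = 1.419 m².
Resultant F = γ·h_c·A = 10.05525 × 1.88822 × 1.419 = 26.9419 kN.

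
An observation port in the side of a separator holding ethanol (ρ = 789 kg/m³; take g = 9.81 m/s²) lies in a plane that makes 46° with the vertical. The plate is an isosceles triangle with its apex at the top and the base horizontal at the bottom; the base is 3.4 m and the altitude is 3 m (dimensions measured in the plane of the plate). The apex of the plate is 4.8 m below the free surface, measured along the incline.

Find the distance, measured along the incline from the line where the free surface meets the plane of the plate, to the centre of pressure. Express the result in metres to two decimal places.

y_p = 6.87 m

γ = ρg = 789 × 9.81 / 1000 = 7.74009 kN/m³.
The plate makes 46° with the vertical, i.e. θ = 90° − 46° = 44° to the horizontal. Measuring y along the incline from the free-surface line, vertical depth h = y·sinθ with sinθ = 0.694658.
With the apex up, the centroid sits 2h/3 = 2 × 3/3 = 2 m below the apex, so y_c = 4.8 + 2 = 6.8 m and h_c = 6.8 × 0.694658 = 4.72367 m.
A = ½ × 3.4 × 3 = 5.1 m².
Resultant F = γ·h_c·A = 7.74009 × 4.72367 × 5.1 = 186.464 kN.
I_c = b·h³/36 = 3.4 × 3³/36 = 2.55 m⁴.
Centre of pressure: y_p = y_c + I_c/(y_c·A) = 6.8 + 2.55/(6.8 × 5.1) = 6.8 + 0.0735294 = 6.87353 m along the plane.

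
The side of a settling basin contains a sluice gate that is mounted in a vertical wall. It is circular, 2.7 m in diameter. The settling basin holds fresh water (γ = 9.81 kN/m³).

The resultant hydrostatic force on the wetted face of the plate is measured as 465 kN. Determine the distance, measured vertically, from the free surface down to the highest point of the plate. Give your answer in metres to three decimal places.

γ = 9.81 kN/m³.
A = π(1.35)² = 5.72555 m².
From F = γ·h_c·A, the centroid depth is h_c = 465/(9.81 × 5.72555) = 8.27879 m.
The centroid is at the centre, 1.35 m below the top of the plate, so the highest point sits at h_top = 8.27879 − 1.35 = 6.92879 m below the surface.

d_top ≈ 6.929 m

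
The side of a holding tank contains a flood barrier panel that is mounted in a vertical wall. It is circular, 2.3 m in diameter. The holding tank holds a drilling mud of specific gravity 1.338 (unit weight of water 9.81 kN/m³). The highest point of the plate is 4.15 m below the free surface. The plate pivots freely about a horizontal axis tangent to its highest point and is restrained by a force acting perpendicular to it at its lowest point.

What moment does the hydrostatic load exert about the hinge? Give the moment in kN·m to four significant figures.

M ≈ 350.4 kN·m

γ = 1.338 × 9.81 = 13.12578 kN/m³.
The centroid is at the centre, 1.15 m below the top of the plate, so the centroid depth is h_c = 4.15 + 1.15 = 5.3 m.
A = π(1.15)² = 4.15476 m².
Resultant F = γ·h_c·A = 13.12578 × 5.3 × 4.15476 = 289.033 kN.
I_c = πr⁴/4 = π × 1.15⁴/4 = 1.37367 m⁴.
Centre of pressure: y_p = y_c + I_c/(y_c·A) = 5.3 + 1.37367/(5.3 × 4.15476) = 5.3 + 0.0623822 = 5.36238 m along the plane.
The resultant acts 1.15 + 0.0623822 = 1.21238 m (along the plate) below the hinge at the top edge, so the moment about the hinge is M = F × 1.21238 = 289.033 × 1.21238 = 350.418 kN·m.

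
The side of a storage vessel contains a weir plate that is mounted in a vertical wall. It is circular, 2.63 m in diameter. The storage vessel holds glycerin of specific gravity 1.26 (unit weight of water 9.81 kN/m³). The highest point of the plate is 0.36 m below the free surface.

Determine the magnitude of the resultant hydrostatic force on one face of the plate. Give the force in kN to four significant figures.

F ≈ 112.5 kN

γ = 1.26 × 9.81 = 12.3606 kN/m³.
The centroid is at the centre, 1.315 m below the top of the plate, so the centroid depth is h_c = 0.36 + 1.315 = 1.675 m.
A = π(1.315)² = 5.43252 m².
Resultant F = γ·h_c·A = 12.3606 × 1.675 × 5.43252 = 112.475 kN.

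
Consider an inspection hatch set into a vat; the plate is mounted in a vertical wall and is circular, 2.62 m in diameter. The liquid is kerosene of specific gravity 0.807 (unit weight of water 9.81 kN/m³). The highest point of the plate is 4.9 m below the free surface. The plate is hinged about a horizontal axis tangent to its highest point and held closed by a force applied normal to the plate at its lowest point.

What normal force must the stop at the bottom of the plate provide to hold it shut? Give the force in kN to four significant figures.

P ≈ 139.5 kN

γ = 0.807 × 9.81 = 7.91667 kN/m³.
The centroid is at the centre, 1.31 m below the top of the plate, so the centroid depth is h_c = 4.9 + 1.31 = 6.21 m.
A = π(1.31)² = 5.39129 m².
Resultant F = γ·h_c·A = 7.91667 × 6.21 × 5.39129 = 265.049 kN.
I_c = πr⁴/4 = π × 1.31⁴/4 = 2.313 m⁴.
Centre of pressure: y_p = y_c + I_c/(y_c·A) = 6.21 + 2.313/(6.21 × 5.39129) = 6.21 + 0.0690862 = 6.27909 m along the plane.
The resultant acts 1.31 + 0.0690862 = 1.37909 m (along the plate) below the hinge at the top edge, so the moment about the hinge is M = F × 1.37909 = 265.049 × 1.37909 = 365.526 kN·m.
A normal force at the bottom, 2.62 m from the hinge, must supply this moment: P = 365.526/2.62 = 139.514 kN.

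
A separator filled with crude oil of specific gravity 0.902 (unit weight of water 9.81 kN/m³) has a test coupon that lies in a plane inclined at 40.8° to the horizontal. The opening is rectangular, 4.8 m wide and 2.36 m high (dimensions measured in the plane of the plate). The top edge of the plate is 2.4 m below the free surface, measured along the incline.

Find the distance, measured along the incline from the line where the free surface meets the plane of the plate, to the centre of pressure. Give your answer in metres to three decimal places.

γ = 0.902 × 9.81 = 8.84862 kN/m³.
Let θ = 40.8° be the plate's angle to the horizontal; measure y along the incline from where the plane meets the free surface. Vertical depth h = y·sinθ with sinθ = 0.653421.
The centroid lies 2.36/2 = 1.18 m below the top edge, so y_c = 2.4 + 1.18 = 3.58 m and h_c = 3.58 × 0.653421 = 2.33925 m.
A = 4.8 × 2.36 = 11.328 m².
Resultant F = γ·h_c·A = 8.84862 × 2.33925 × 11.328 = 234.48 kN.
I_c = b·h³/12 = 4.8 × 2.36³/12 = 5.2577 m⁴.
Centre of pressure: y_p = y_c + I_c/(y_c·A) = 3.58 + 5.2577/(3.58 × 11.328) = 3.58 + 0.129646 = 3.70965 m along the plane.

y_p = 3.710 m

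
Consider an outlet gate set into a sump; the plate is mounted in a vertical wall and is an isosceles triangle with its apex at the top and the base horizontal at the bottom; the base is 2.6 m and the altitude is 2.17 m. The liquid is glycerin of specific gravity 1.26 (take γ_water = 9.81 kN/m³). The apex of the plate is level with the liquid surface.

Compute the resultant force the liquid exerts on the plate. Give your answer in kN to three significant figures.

F ≈ 50.4 kN

γ = 1.26 × 9.81 = 12.3606 kN/m³.
With the apex up, the centroid sits 2h/3 = 2 × 2.17/3 = 1.44667 m below the apex, so the centroid depth is h_c = 1.44667 m.
A = ½ × 2.6 × 2.17 = 2.821 m².
Resultant F = γ·h_c·A = 12.3606 × 1.44667 × 2.821 = 50.4443 kN.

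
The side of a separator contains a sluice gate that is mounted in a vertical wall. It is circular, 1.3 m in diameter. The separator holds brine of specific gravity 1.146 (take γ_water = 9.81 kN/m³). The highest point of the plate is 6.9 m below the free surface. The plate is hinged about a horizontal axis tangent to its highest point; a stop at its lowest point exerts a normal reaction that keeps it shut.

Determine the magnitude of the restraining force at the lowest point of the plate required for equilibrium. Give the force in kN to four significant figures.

γ = 1.146 × 9.81 = 11.24226 kN/m³.
The centroid is at the centre, 0.65 m below the top of the plate, so the centroid depth is h_c = 6.9 + 0.65 = 7.55 m.
A = π(0.65)² = 1.32732 m².
Resultant F = γ·h_c·A = 11.24226 × 7.55 × 1.32732 = 112.662 kN.
I_c = πr⁴/4 = π × 0.65⁴/4 = 0.140198 m⁴.
Centre of pressure: y_p = y_c + I_c/(y_c·A) = 7.55 + 0.140198/(7.55 × 1.32732) = 7.55 + 0.01399 = 7.56399 m along the plane.
The resultant acts 0.65 + 0.01399 = 0.66399 m (along the plate) below the hinge at the top edge, so the moment about the hinge is M = F × 0.66399 = 112.662 × 0.66399 = 74.8064 kN·m.
A normal force at the bottom, 1.3 m from the hinge, must supply this moment: P = 74.8064/1.3 = 57.5434 kN.

P ≈ 57.54 kN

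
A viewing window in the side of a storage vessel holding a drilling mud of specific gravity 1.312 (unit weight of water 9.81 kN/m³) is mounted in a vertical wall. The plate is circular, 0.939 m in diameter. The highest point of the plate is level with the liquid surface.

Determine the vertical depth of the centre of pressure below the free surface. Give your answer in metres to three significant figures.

γ = 1.312 × 9.81 = 12.87072 kN/m³.
The centroid is at the centre, 0.4695 m below the top of the plate, so the centroid depth is h_c = 0.4695 m.
A = π(0.4695)² = 0.692502 m².
Resultant F = γ·h_c·A = 12.87072 × 0.4695 × 0.692502 = 4.18465 kN.
I_c = πr⁴/4 = π × 0.4695⁴/4 = 0.0381621 m⁴.
Centre of pressure: y_p = y_c + I_c/(y_c·A) = 0.4695 + 0.0381621/(0.4695 × 0.692502) = 0.4695 + 0.117375 = 0.586875 m along the plane.

h_p = 0.587 m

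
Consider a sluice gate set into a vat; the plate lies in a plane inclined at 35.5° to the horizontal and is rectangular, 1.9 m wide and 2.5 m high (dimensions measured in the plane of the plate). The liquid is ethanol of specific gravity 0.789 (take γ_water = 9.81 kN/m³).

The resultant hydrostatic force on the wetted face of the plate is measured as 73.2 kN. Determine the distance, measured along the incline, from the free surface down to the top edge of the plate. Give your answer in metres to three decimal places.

y_top ≈ 2.179 m

γ = 0.789 × 9.81 = 7.74009 kN/m³.
A = 1.9 × 2.5 = 4.75 m².
From F = γ·h_c·A, the centroid depth is h_c = 73.2/(7.74009 × 4.75) = 1.991 m.
Let θ = 35.5° be the plate's angle to the horizontal; measure y along the incline from where the plane meets the free surface. Vertical depth h = y·sinθ with sinθ = 0.580703.
Along the incline, y_c = h_c/sinθ = 1.991/0.580703 = 3.4286 m.
The centroid lies 2.5/2 = 1.25 m below the top edge, so the top edge sits at y_top = 3.4286 − 1.25 = 2.1786 m along the incline.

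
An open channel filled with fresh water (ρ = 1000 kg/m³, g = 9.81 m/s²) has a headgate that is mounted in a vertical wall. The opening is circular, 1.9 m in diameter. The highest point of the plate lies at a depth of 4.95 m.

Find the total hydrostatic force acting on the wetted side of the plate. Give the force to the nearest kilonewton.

γ = ρg = 1000 × 9.81 = 9810 N/m³ = 9.81 kN/m³.
The centroid is at the centre, 0.95 m below the top of the plate, so the centroid depth is h_c = 4.95 + 0.95 = 5.9 m.
A = π(0.95)² = 2.83529 m².
Resultant F = γ·h_c·A = 9.81 × 5.9 × 2.83529 = 164.104 kN.

F ≈ 164 kN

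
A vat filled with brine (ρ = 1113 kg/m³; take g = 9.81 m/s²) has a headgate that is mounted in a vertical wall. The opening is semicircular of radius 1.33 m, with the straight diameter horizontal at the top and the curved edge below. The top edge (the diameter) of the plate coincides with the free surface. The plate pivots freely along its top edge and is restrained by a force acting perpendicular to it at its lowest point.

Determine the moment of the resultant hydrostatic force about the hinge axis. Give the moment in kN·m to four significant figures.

γ = ρg = 1113 × 9.81 / 1000 = 10.91853 kN/m³.
The centroid of a semicircle lies 4r/(3π) = 0.56447 m from the diameter, here below the top edge, so the centroid depth is h_c = 0.56447 m.
A = πr²/2 = π × 1.33²/2 = 2.77858 m².
Resultant F = γ·h_c·A = 10.91853 × 0.56447 × 2.77858 = 17.1249 kN.
I_c = (π/8 − 8/(9π))·r⁴ = 0.109757 × 1.33⁴ = 0.34343 m⁴.
Centre of pressure: y_p = y_c + I_c/(y_c·A) = 0.56447 + 0.34343/(0.56447 × 2.77858) = 0.56447 + 0.218965 = 0.783435 m along the plane.
The resultant acts 0.56447 + 0.218965 = 0.783435 m (along the plate) below the hinge at the top edge, so the moment about the hinge is M = F × 0.783435 = 17.1249 × 0.783435 = 13.4162 kN·m.

M ≈ 13.42 kN·m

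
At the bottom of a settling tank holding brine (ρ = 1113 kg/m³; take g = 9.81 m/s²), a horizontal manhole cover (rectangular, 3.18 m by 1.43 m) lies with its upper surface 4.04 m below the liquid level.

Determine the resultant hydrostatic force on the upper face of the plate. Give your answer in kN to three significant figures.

F ≈ 201 kN

γ = ρg = 1113 × 9.81 / 1000 = 10.91853 kN/m³.
The plate is horizontal, so pressure is uniform at p = γ·h = 10.91853 × 4.04 = 44.1109 kN/m².
A = 3.18 × 1.43 = 4.5474 m².
F = p·A = 44.1109 × 4.5474 = 200.59 kN.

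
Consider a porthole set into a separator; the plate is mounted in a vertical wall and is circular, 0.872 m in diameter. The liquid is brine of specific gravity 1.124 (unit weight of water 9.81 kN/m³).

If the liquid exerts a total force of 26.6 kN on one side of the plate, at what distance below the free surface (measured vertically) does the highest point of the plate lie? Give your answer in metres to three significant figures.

d_top ≈ 3.60 m

γ = 1.124 × 9.81 = 11.02644 kN/m³.
A = π(0.436)² = 0.597204 m².
From F = γ·h_c·A, the centroid depth is h_c = 26.6/(11.02644 × 0.597204) = 4.03946 m.
The centroid is at the centre, 0.436 m below the top of the plate, so the highest point sits at h_top = 4.03946 − 0.436 = 3.60346 m below the surface.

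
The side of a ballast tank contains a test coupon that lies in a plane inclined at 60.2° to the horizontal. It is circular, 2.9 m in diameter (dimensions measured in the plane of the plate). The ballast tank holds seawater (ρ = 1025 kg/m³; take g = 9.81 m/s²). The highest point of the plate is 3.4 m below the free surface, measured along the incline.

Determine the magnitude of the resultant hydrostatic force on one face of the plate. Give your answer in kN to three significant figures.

γ = ρg = 1025 × 9.81 / 1000 = 10.05525 kN/m³.
Let θ = 60.2° be the plate's angle to the horizontal; measure y along the incline from where the plane meets the free surface. Vertical depth h = y·sinθ with sinθ = 0.867765.
The centroid is at the centre, 1.45 m below the top of the plate, so y_c = 3.4 + 1.45 = 4.85 m and h_c = 4.85 × 0.867765 = 4.20866 m.
A = π(1.45)² = 6.6052 m².
Resultant F = γ·h_c·A = 10.05525 × 4.20866 × 6.6052 = 279.526 kN.

F ≈ 280 kN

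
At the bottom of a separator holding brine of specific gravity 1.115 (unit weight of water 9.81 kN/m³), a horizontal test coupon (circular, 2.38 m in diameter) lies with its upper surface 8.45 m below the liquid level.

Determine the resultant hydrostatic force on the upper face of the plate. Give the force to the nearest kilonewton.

F ≈ 411 kN

γ = 1.115 × 9.81 = 10.93815 kN/m³.
The plate is horizontal, so pressure is uniform at p = γ·h = 10.93815 × 8.45 = 92.4274 kN/m².
A = π(1.19)² = 4.44881 m².
F = p·A = 92.4274 × 4.44881 = 411.192 kN.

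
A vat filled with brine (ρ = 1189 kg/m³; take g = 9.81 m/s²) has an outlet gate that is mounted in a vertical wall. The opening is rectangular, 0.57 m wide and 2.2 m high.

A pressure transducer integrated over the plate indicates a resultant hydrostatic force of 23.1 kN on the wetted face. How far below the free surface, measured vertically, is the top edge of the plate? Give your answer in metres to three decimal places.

d_top ≈ 0.479 m

γ = ρg = 1189 × 9.81 / 1000 = 11.66409 kN/m³.
A = 0.57 × 2.2 = 1.254 m².
From F = γ·h_c·A, the centroid depth is h_c = 23.1/(11.66409 × 1.254) = 1.5793 m.
The centroid lies 2.2/2 = 1.1 m below the top edge, so the top edge sits at h_top = 1.5793 − 1.1 = 0.4793 m below the surface.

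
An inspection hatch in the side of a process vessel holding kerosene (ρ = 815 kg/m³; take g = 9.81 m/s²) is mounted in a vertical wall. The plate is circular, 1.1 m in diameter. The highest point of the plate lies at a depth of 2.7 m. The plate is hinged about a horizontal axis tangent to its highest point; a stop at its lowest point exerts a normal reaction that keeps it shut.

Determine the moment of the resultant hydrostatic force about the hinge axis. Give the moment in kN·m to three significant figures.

γ = ρg = 815 × 9.81 / 1000 = 7.99515 kN/m³.
The centroid is at the centre, 0.55 m below the top of the plate, so the centroid depth is h_c = 2.7 + 0.55 = 3.25 m.
A = π(0.55)² = 0.950332 m².
Resultant F = γ·h_c·A = 7.99515 × 3.25 × 0.950332 = 24.6937 kN.
I_c = πr⁴/4 = π × 0.55⁴/4 = 0.0718688 m⁴.
Centre of pressure: y_p = y_c + I_c/(y_c·A) = 3.25 + 0.0718688/(3.25 × 0.950332) = 3.25 + 0.0232692 = 3.27327 m along the plane.
The resultant acts 0.55 + 0.0232692 = 0.573269 m (along the plate) below the hinge at the top edge, so the moment about the hinge is M = F × 0.573269 = 24.6937 × 0.573269 = 14.1561 kN·m.

M ≈ 14.2 kN·m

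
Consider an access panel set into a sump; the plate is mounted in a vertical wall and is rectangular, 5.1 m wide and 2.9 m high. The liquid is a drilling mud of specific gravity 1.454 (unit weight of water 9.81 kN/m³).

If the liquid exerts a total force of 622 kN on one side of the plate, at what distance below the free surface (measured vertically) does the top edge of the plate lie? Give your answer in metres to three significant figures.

d_top ≈ 1.50 m

γ = 1.454 × 9.81 = 14.26374 kN/m³.
A = 5.1 × 2.9 = 14.79 m².
From F = γ·h_c·A, the centroid depth is h_c = 622/(14.26374 × 14.79) = 2.94842 m.
The centroid lies 2.9/2 = 1.45 m below the top edge, so the top edge sits at h_top = 2.94842 − 1.45 = 1.49842 m below the surface.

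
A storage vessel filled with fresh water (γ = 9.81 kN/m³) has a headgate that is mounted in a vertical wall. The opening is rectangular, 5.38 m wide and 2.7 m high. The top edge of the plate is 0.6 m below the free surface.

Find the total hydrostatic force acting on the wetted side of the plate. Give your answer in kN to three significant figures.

F ≈ 278 kN

γ = 9.81 kN/m³.
The centroid lies 2.7/2 = 1.35 m below the top edge, so the centroid depth is h_c = 0.6 + 1.35 = 1.95 m.
A = 5.38 × 2.7 = 14.526 m².
Resultant F = γ·h_c·A = 9.81 × 1.95 × 14.526 = 277.875 kN.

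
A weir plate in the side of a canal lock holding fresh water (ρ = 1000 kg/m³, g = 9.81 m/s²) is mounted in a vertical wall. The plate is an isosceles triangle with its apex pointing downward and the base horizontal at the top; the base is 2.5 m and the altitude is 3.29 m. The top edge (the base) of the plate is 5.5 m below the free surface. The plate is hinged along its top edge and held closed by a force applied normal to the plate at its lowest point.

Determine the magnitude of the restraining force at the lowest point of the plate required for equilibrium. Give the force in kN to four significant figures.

P ≈ 96.09 kN

γ = ρg = 1000 × 9.81 = 9810 N/m³ = 9.81 kN/m³.
With the apex down, the centroid sits h/3 = 3.29/3 = 1.09667 m below the base (the top edge), so the centroid depth is h_c = 5.5 + 1.09667 = 6.59667 m.
A = ½ × 2.5 × 3.29 = 4.1125 m².
Resultant F = γ·h_c·A = 9.81 × 6.59667 × 4.1125 = 266.134 kN.
I_c = b·h³/36 = 2.5 × 3.29³/36 = 2.47301 m⁴.
Centre of pressure: y_p = y_c + I_c/(y_c·A) = 6.59667 + 2.47301/(6.59667 × 4.1125) = 6.59667 + 0.0911581 = 6.68783 m along the plane.
The resultant acts 1.09667 + 0.0911581 = 1.18783 m (along the plate) below the hinge at the top edge, so the moment about the hinge is M = F × 1.18783 = 266.134 × 1.18783 = 316.122 kN·m.
A normal force at the bottom, 3.29 m from the hinge, must supply this moment: P = 316.122/3.29 = 96.0857 kN.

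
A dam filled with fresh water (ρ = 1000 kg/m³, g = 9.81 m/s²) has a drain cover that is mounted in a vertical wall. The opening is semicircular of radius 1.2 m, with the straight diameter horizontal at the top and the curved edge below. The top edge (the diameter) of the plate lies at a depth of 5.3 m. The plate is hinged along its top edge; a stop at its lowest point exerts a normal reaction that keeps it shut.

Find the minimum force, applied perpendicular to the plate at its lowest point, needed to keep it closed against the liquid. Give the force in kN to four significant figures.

P ≈ 56.57 kN

γ = ρg = 1000 × 9.81 = 9810 N/m³ = 9.81 kN/m³.
The centroid of a semicircle lies 4r/(3π) = 0.509296 m from the diameter, here below the top edge, so the centroid depth is h_c = 5.3 + 0.509296 = 5.8093 m.
A = πr²/2 = π × 1.2²/2 = 2.26195 m².
Resultant F = γ·h_c·A = 9.81 × 5.8093 × 2.26195 = 128.907 kN.
I_c = (π/8 − 8/(9π))·r⁴ = 0.109757 × 1.2⁴ = 0.227592 m⁴.
Centre of pressure: y_p = y_c + I_c/(y_c·A) = 5.8093 + 0.227592/(5.8093 × 2.26195) = 5.8093 + 0.0173201 = 5.82662 m along the plane.
The resultant acts 0.509296 + 0.0173201 = 0.526616 m (along the plate) below the hinge at the top edge, so the moment about the hinge is M = F × 0.526616 = 128.907 × 0.526616 = 67.8845 kN·m.
A normal force at the bottom, 1.2 m from the hinge, must supply this moment: P = 67.8845/1.2 = 56.5704 kN.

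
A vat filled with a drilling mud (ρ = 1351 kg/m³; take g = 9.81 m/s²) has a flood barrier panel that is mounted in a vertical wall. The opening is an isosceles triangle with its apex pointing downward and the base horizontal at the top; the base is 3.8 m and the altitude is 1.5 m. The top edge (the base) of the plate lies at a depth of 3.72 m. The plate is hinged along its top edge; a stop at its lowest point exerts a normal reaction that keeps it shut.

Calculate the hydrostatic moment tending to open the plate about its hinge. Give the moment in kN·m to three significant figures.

M ≈ 84.4 kN·m

γ = ρg = 1351 × 9.81 / 1000 = 13.25331 kN/m³.
With the apex down, the centroid sits h/3 = 1.5/3 = 0.5 m below the base (the top edge), so the centroid depth is h_c = 3.72 + 0.5 = 4.22 m.
A = ½ × 3.8 × 1.5 = 2.85 m².
Resultant F = γ·h_c·A = 13.25331 × 4.22 × 2.85 = 159.398 kN.
I_c = b·h³/36 = 3.8 × 1.5³/36 = 0.35625 m⁴.
Centre of pressure: y_p = y_c + I_c/(y_c·A) = 4.22 + 0.35625/(4.22 × 2.85) = 4.22 + 0.0296209 = 4.24962 m along the plane.
The resultant acts 0.5 + 0.0296209 = 0.529621 m (along the plate) below the hinge at the top edge, so the moment about the hinge is M = F × 0.529621 = 159.398 × 0.529621 = 84.4205 kN·m.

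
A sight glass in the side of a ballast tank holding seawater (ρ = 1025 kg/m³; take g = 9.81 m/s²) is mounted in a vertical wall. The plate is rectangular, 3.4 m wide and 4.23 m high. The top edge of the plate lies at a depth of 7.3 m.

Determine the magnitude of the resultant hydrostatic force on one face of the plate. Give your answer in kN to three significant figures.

γ = ρg = 1025 × 9.81 / 1000 = 10.05525 kN/m³.
The centroid lies 4.23/2 = 2.115 m below the top edge, so the centroid depth is h_c = 7.3 + 2.115 = 9.415 m.
A = 3.4 × 4.23 = 14.382 m².
Resultant F = γ·h_c·A = 10.05525 × 9.415 × 14.382 = 1361.55 kN.

F ≈ 1360 kN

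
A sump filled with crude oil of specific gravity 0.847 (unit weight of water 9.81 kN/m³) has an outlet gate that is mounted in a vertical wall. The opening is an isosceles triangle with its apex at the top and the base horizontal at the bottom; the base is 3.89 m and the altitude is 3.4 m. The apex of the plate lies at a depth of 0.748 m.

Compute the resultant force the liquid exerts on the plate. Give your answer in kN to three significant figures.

γ = 0.847 × 9.81 = 8.30907 kN/m³.
With the apex up, the centroid sits 2h/3 = 2 × 3.4/3 = 2.26667 m below the apex, so the centroid depth is h_c = 0.748 + 2.26667 = 3.01467 m.
A = ½ × 3.89 × 3.4 = 6.613 m².
Resultant F = γ·h_c·A = 8.30907 × 3.01467 × 6.613 = 165.65 kN.

F ≈ 166 kN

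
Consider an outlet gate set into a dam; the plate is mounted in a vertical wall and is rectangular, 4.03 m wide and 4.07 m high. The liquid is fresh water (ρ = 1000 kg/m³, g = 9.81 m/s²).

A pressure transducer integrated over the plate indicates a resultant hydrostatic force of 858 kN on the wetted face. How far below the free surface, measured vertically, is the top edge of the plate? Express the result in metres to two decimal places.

γ = ρg = 1000 × 9.81 = 9810 N/m³ = 9.81 kN/m³.
A = 4.03 × 4.07 = 16.4021 m².
From F = γ·h_c·A, the centroid depth is h_c = 858/(9.81 × 16.4021) = 5.33235 m.
The centroid lies 4.07/2 = 2.035 m below the top edge, so the top edge sits at h_top = 5.33235 − 2.035 = 3.29735 m below the surface.

d_top ≈ 3.30 m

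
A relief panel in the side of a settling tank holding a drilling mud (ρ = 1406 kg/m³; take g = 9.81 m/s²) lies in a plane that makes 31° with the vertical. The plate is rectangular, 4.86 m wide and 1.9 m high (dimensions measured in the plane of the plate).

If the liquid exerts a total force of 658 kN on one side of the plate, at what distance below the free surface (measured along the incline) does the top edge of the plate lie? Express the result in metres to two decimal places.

y_top ≈ 5.08 m

γ = ρg = 1406 × 9.81 / 1000 = 13.79286 kN/m³.
A = 4.86 × 1.9 = 9.234 m².
From F = γ·h_c·A, the centroid depth is h_c = 658/(13.79286 × 9.234) = 5.16632 m.
The plate makes 31° with the vertical, i.e. θ = 90° − 31° = 59° to the horizontal. Measuring y along the incline from the free-surface line, vertical depth h = y·sinθ with sinθ = 0.857167.
Along the incline, y_c = h_c/sinθ = 5.16632/0.857167 = 6.0272 m.
The centroid lies 1.9/2 = 0.95 m below the top edge, so the top edge sits at y_top = 6.0272 − 0.95 = 5.0772 m along the incline.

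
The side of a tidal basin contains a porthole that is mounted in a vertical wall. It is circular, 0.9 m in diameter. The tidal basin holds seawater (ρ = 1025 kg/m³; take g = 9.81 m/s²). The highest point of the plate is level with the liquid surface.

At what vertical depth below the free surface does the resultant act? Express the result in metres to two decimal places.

h_p = 0.56 m

γ = ρg = 1025 × 9.81 / 1000 = 10.05525 kN/m³.
The centroid is at the centre, 0.45 m below the top of the plate, so the centroid depth is h_c = 0.45 m.
A = π(0.45)² = 0.636173 m².
Resultant F = γ·h_c·A = 10.05525 × 0.45 × 0.636173 = 2.8786 kN.
I_c = πr⁴/4 = π × 0.45⁴/4 = 0.0322062 m⁴.
Centre of pressure: y_p = y_c + I_c/(y_c·A) = 0.45 + 0.0322062/(0.45 × 0.636173) = 0.45 + 0.1125 = 0.5625 m along the plane.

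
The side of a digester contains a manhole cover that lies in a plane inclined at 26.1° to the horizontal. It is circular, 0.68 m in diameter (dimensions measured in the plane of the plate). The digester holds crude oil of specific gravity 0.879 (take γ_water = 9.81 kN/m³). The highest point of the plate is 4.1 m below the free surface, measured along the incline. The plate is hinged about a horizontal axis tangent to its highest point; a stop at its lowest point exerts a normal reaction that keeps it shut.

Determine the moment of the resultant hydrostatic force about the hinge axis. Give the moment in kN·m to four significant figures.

M ≈ 2.120 kN·m

γ = 0.879 × 9.81 = 8.62299 kN/m³.
Let θ = 26.1° be the plate's angle to the horizontal; measure y along the incline from where the plane meets the free surface. Vertical depth h = y·sinθ with sinθ = 0.439939.
The centroid is at the centre, 0.34 m below the top of the plate, so y_c = 4.1 + 0.34 = 4.44 m and h_c = 4.44 × 0.439939 = 1.95333 m.
A = π(0.34)² = 0.363168 m².
Resultant F = γ·h_c·A = 8.62299 × 1.95333 × 0.363168 = 6.11704 kN.
I_c = πr⁴/4 = π × 0.34⁴/4 = 0.0104956 m⁴.
Centre of pressure: y_p = y_c + I_c/(y_c·A) = 4.44 + 0.0104956/(4.44 × 0.363168) = 4.44 + 0.00650904 = 4.44651 m along the plane.
The resultant acts 0.34 + 0.00650904 = 0.346509 m (along the plate) below the hinge at the top edge, so the moment about the hinge is M = F × 0.346509 = 6.11704 × 0.346509 = 2.11961 kN·m.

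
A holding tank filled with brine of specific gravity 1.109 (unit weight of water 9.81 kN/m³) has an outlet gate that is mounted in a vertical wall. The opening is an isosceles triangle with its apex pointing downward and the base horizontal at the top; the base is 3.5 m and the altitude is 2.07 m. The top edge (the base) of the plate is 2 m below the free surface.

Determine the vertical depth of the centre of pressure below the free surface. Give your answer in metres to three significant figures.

h_p = 2.78 m

γ = 1.109 × 9.81 = 10.87929 kN/m³.
With the apex down, the centroid sits h/3 = 2.07/3 = 0.69 m below the base (the top edge), so the centroid depth is h_c = 2 + 0.69 = 2.69 m.
A = ½ × 3.5 × 2.07 = 3.6225 m².
Resultant F = γ·h_c·A = 10.87929 × 2.69 × 3.6225 = 106.014 kN.
I_c = b·h³/36 = 3.5 × 2.07³/36 = 0.862336 m⁴.
Centre of pressure: y_p = y_c + I_c/(y_c·A) = 2.69 + 0.862336/(2.69 × 3.6225) = 2.69 + 0.0884944 = 2.77849 m along the plane.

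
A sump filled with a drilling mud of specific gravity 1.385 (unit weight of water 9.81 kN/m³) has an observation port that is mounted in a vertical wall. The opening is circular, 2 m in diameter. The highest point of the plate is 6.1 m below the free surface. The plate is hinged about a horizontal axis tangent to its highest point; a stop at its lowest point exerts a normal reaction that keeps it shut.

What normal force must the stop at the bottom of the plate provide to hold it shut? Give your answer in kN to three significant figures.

P ≈ 157 kN

γ = 1.385 × 9.81 = 13.58685 kN/m³.
The centroid is at the centre, 1 m below the top of the plate, so the centroid depth is h_c = 6.1 + 1 = 7.1 m.
A = π(1)² = 3.14159 m².
Resultant F = γ·h_c·A = 13.58685 × 7.1 × 3.14159 = 303.059 kN.
I_c = πr⁴/4 = π × 1⁴/4 = 0.785398 m⁴.
Centre of pressure: y_p = y_c + I_c/(y_c·A) = 7.1 + 0.785398/(7.1 × 3.14159) = 7.1 + 0.0352113 = 7.13521 m along the plane.
The resultant acts 1 + 0.0352113 = 1.03521 m (along the plate) below the hinge at the top edge, so the moment about the hinge is M = F × 1.03521 = 303.059 × 1.03521 = 313.73 kN·m.
A normal force at the bottom, 2 m from the hinge, must supply this moment: P = 313.73/2 = 156.865 kN.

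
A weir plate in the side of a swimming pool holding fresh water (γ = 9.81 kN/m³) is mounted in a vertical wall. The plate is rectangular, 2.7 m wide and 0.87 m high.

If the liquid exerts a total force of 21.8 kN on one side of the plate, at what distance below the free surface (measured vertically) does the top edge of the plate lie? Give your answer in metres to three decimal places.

d_top ≈ 0.511 m

γ = 9.81 kN/m³.
A = 2.7 × 0.87 = 2.349 m².
From F = γ·h_c·A, the centroid depth is h_c = 21.8/(9.81 × 2.349) = 0.946029 m.
The centroid lies 0.87/2 = 0.435 m below the top edge, so the top edge sits at h_top = 0.946029 − 0.435 = 0.511029 m below the surface.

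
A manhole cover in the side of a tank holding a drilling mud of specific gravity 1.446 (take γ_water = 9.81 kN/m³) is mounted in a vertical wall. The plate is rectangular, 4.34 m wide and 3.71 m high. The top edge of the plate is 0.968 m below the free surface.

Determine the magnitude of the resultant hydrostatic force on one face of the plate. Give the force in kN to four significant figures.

γ = 1.446 × 9.81 = 14.18526 kN/m³.
The centroid lies 3.71/2 = 1.855 m below the top edge, so the centroid depth is h_c = 0.968 + 1.855 = 2.823 m.
A = 4.34 × 3.71 = 16.1014 m².
Resultant F = γ·h_c·A = 14.18526 × 2.823 × 16.1014 = 644.78 kN.

F ≈ 644.8 kN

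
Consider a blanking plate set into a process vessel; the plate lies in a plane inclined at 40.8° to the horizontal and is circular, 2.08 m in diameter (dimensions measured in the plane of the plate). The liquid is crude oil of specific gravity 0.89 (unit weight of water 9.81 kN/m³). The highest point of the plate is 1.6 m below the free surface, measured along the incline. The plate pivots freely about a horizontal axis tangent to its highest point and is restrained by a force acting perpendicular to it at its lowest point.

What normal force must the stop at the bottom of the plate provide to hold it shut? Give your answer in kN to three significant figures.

γ = 0.89 × 9.81 = 8.7309 kN/m³.
Let θ = 40.8° be the plate's angle to the horizontal; measure y along the incline from where the plane meets the free surface. Vertical depth h = y·sinθ with sinθ = 0.653421.
The centroid is at the centre, 1.04 m below the top of the plate, so y_c = 1.6 + 1.04 = 2.64 m and h_c = 2.64 × 0.653421 = 1.72503 m.
A = π(1.04)² = 3.39795 m².
Resultant F = γ·h_c·A = 8.7309 × 1.72503 × 3.39795 = 51.1767 kN.
I_c = πr⁴/4 = π × 1.04⁴/4 = 0.918805 m⁴.
Centre of pressure: y_p = y_c + I_c/(y_c·A) = 2.64 + 0.918805/(2.64 × 3.39795) = 2.64 + 0.102424 = 2.74242 m along the plane.
The resultant acts 1.04 + 0.102424 = 1.14242 m (along the plate) below the hinge at the top edge, so the moment about the hinge is M = F × 1.14242 = 51.1767 × 1.14242 = 58.4653 kN·m.
A normal force at the bottom, 2.08 m from the hinge, must supply this moment: P = 58.4653/2.08 = 28.1083 kN.

P ≈ 28.1 kN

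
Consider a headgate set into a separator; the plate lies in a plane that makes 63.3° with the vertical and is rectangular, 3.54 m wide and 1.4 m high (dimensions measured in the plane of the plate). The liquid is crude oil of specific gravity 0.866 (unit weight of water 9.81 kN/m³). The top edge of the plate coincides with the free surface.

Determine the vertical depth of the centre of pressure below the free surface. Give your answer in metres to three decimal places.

γ = 0.866 × 9.81 = 8.49546 kN/m³.
The plate makes 63.3° with the vertical, i.e. θ = 90° − 63.3° = 26.7° to the horizontal. Measuring y along the incline from the free-surface line, vertical depth h = y·sinθ with sinθ = 0.449319.
The centroid lies 1.4/2 = 0.7 m below the top edge, so y_c = 0.7 m and h_c = 0.7 × 0.449319 = 0.314523 m.
A = 3.54 × 1.4 = 4.956 m².
Resultant F = γ·h_c·A = 8.49546 × 0.314523 × 4.956 = 13.2425 kN.
I_c = b·h³/12 = 3.54 × 1.4³/12 = 0.80948 m⁴.
Centre of pressure: y_p = y_c + I_c/(y_c·A) = 0.7 + 0.80948/(0.7 × 4.956) = 0.7 + 0.233333 = 0.933333 m along the plane.
Vertically, h_p = y_p·sinθ = 0.933333 × 0.449319 = 0.419364 m.

h_p = 0.419 m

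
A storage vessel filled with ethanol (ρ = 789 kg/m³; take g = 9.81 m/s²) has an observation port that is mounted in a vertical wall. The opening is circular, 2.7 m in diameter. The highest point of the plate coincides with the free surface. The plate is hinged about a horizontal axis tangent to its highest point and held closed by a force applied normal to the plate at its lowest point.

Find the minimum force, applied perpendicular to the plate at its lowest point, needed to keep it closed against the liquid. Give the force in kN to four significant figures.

γ = ρg = 789 × 9.81 / 1000 = 7.74009 kN/m³.
The centroid is at the centre, 1.35 m below the top of the plate, so the centroid depth is h_c = 1.35 m.
A = π(1.35)² = 5.72555 m².
Resultant F = γ·h_c·A = 7.74009 × 1.35 × 5.72555 = 59.827 kN.
I_c = πr⁴/4 = π × 1.35⁴/4 = 2.6087 m⁴.
Centre of pressure: y_p = y_c + I_c/(y_c·A) = 1.35 + 2.6087/(1.35 × 5.72555) = 1.35 + 0.3375 = 1.6875 m along the plane.
The resultant acts 1.35 + 0.3375 = 1.6875 m (along the plate) below the hinge at the top edge, so the moment about the hinge is M = F × 1.6875 = 59.827 × 1.6875 = 100.958 kN·m.
A normal force at the bottom, 2.7 m from the hinge, must supply this moment: P = 100.958/2.7 = 37.3919 kN.

P ≈ 37.39 kN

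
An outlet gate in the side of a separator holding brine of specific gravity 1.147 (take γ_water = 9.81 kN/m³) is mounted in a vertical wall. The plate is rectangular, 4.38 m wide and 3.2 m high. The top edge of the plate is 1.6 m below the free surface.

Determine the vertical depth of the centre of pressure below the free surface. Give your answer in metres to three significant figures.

h_p = 3.47 m

γ = 1.147 × 9.81 = 11.25207 kN/m³.
The centroid lies 3.2/2 = 1.6 m below the top edge, so the centroid depth is h_c = 1.6 + 1.6 = 3.2 m.
A = 4.38 × 3.2 = 14.016 m².
Resultant F = γ·h_c·A = 11.25207 × 3.2 × 14.016 = 504.669 kN.
I_c = b·h³/12 = 4.38 × 3.2³/12 = 11.9603 m⁴.
Centre of pressure: y_p = y_c + I_c/(y_c·A) = 3.2 + 11.9603/(3.2 × 14.016) = 3.2 + 0.266666 = 3.46667 m along the plane.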